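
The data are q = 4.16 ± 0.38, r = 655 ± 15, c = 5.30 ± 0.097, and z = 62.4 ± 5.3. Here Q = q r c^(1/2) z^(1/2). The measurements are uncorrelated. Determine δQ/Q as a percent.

Relative error in a monomial: (δQ/Q)² = Σ (nᵢ · δxᵢ/xᵢ)².
  (1·δq/q)² = (1×0.0913)² = 0.00834;  (1·δr/r)² = (1×0.0229)² = 0.000524;  (½·δc/c)² = (0.5×0.0183)² = 8.37e-05;  (½·δz/z)² = (0.5×0.0849)² = 0.00180
δQ/Q = √(0.0108) = 0.104

10.4%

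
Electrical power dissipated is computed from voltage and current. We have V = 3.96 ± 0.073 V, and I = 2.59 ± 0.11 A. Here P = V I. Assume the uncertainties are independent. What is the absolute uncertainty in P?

0.475 W

Relative error in a monomial: (δP/P)² = Σ (nᵢ · δxᵢ/xᵢ)².
  (1·δV/V)² = (1×0.0184)² = 0.000340;  (1·δI/I)² = (1×0.0425)² = 0.00180
δP/P = √(0.00214) = 0.0463
P = 10.3 W, so δP = 0.0463 × 10.3 = 0.475 W.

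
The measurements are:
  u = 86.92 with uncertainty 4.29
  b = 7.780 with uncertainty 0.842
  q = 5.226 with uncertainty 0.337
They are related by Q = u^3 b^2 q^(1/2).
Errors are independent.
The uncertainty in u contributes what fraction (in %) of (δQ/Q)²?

31.4%

(δQ/Q)² = (3·δu/u)² + (2·δb/b)² + (½·δq/q)²
  u term: (3×0.0494)² = 0.0219
  b term: (2×0.108)² = 0.0469
  q term: (0.5×0.0645)² = 0.00104
Total = 0.0698. Share from u = 0.0219/0.0698 = 0.314.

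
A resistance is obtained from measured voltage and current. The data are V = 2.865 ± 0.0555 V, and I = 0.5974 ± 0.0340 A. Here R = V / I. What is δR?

0.288 Ω

For a monomial R ∝ V, I^-1, fractional errors add in quadrature:
  (1·δV/V)² = (1×0.0194)² = 0.000375;  (-1·δI/I)² = (-1×0.0569)² = 0.00324
δR/R = √(0.00361) = 0.0601
R = 4.796 Ω, so δR = 0.0601 × 4.796 = 0.288 Ω.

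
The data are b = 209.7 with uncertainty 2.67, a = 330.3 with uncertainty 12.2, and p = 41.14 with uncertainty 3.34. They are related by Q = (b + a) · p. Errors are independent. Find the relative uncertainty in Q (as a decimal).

Let u = b + a = 540.0. δu = √(δb² + δa²) = √(7.13 + 149) = 12.5, so δu/u = 0.0231.
Q is then a monomial in u, p:
δQ/Q = √((δu/u)² + (1·δp/p)²) = √(0.000535 + 0.00659) = 0.0844

0.0844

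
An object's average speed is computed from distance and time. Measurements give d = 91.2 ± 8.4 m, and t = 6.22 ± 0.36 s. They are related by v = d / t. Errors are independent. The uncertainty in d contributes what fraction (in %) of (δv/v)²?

71.7%

(δv/v)² = (1·δd/d)² + (-1·δt/t)²
  d term: (1×0.0921)² = 0.00848
  t term: (-1×0.0579)² = 0.00335
Total = 0.0118. Share from d = 0.00848/0.0118 = 0.717.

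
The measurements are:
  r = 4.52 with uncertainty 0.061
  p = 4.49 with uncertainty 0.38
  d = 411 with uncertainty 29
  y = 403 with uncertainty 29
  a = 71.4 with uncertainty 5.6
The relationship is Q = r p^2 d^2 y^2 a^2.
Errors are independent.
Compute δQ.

3.91e+15

Since Q is a product/quotient, work with relative uncertainties:
  (1·δr/r)² = (1×0.0135)² = 0.000182;  (2·δp/p)² = (2×0.0846)² = 0.0287;  (2·δd/d)² = (2×0.0706)² = 0.0199;  (2·δy/y)² = (2×0.0720)² = 0.0207;  (2·δa/a)² = (2×0.0784)² = 0.0246
δQ/Q = √(0.0941) = 0.307
Q = 1.27e+16, so δQ = 0.307 × 1.27e+16 = 3.91e+15.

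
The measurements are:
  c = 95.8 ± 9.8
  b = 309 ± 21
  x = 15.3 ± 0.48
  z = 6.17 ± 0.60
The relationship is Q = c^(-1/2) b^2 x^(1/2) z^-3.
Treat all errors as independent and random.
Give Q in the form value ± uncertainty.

162 ± 53.0

Relative error in a monomial: (δQ/Q)² = Σ (nᵢ · δxᵢ/xᵢ)².
  (−½·δc/c)² = (-0.5×0.102)² = 0.00262;  (2·δb/b)² = (2×0.0680)² = 0.0185;  (½·δx/x)² = (0.5×0.0314)² = 0.000246;  (-3·δz/z)² = (-3×0.0972)² = 0.0851
δQ/Q = √(0.106) = 0.326
Q = 162, so δQ = 0.326 × 162 = 53.0.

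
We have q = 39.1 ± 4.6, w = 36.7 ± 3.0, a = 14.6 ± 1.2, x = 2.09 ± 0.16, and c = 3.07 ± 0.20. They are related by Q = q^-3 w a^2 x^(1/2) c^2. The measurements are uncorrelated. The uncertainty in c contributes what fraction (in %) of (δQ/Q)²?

9.61%

(δQ/Q)² = (-3·δq/q)² + (1·δw/w)² + (2·δa/a)² + (½·δx/x)² + (2·δc/c)²
  q term: (-3×0.118)² = 0.125
  w term: (1×0.0817)² = 0.00668
  a term: (2×0.0822)² = 0.0270
  x term: (0.5×0.0766)² = 0.00147
  c term: (2×0.0651)² = 0.0170
Total = 0.177. Share from c = 0.0170/0.177 = 0.0961.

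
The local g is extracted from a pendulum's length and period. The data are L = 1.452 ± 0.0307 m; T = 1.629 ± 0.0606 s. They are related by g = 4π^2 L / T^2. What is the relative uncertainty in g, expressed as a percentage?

Each factor contributes (exponent × relative error)² to (δg/g)²:
  (1·δL/L)² = (1×0.0211)² = 0.000447;  (-2·δT/T)² = (-2×0.0372)² = 0.00554
δg/g = √(0.00598) = 0.0773

7.73%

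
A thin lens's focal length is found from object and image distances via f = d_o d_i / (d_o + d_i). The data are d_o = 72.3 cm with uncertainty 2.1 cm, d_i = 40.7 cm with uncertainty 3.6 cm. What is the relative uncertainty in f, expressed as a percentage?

∂f/∂d_o = (d_i/(d_o+d_i))² = 0.130;  ∂f/∂d_i = (d_o/(d_o+d_i))² = 0.409
δf = √((∂f/∂d_o · δd_o)² + (∂f/∂d_i · δd_i)²) = √(0.0742 + 2.17) = 1.50 cm
f = 26.0 cm, so δf/f = 1.50/26.0 = 0.0576.

5.76%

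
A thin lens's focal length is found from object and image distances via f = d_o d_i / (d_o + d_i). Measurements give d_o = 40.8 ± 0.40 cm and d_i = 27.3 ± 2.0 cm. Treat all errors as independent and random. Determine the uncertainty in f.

∂f/∂d_o = (d_i/(d_o+d_i))² = 0.161;  ∂f/∂d_i = (d_o/(d_o+d_i))² = 0.359
δf = √((∂f/∂d_o · δd_o)² + (∂f/∂d_i · δd_i)²) = √(0.00413 + 0.515) = 0.721 cm

0.721 cm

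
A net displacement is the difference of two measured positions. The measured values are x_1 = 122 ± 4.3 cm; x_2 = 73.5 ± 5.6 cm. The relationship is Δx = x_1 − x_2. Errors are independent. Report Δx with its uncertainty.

Each term contributes (cᵢ δxᵢ)² to (δΔx)²:
  (δx_1)² = 18.5;  (δx_2)² = 31.4
δΔx = √(49.8) = 7.06 cm
Δx = 48.5 cm.

48.5 ± 7.06 cm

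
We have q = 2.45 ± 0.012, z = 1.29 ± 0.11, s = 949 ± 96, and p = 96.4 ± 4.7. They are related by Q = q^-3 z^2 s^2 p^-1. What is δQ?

285

Q is a product of powers, so relative uncertainties combine in quadrature:
  (-3·δq/q)² = (-3×0.00490)² = 0.000216;  (2·δz/z)² = (2×0.0853)² = 0.0291;  (2·δs/s)² = (2×0.101)² = 0.0409;  (-1·δp/p)² = (-1×0.0488)² = 0.00238
δQ/Q = √(0.0726) = 0.269
Q = 1060, so δQ = 0.269 × 1060 = 285.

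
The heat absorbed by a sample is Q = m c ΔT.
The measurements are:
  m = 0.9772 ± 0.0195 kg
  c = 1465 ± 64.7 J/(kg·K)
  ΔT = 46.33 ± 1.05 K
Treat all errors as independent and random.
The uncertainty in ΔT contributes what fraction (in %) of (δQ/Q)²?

17.9%

(δQ/Q)² = (1·δm/m)² + (1·δc/c)² + (1·δΔT/ΔT)²
  m term: (1×0.0200)² = 0.000398
  c term: (1×0.0442)² = 0.00195
  ΔT term: (1×0.0227)² = 0.000514
Total = 0.00286. Share from ΔT = 0.000514/0.00286 = 0.179.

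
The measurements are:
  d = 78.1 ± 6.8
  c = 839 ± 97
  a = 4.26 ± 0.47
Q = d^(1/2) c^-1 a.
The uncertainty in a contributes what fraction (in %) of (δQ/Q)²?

(δQ/Q)² = (½·δd/d)² + (-1·δc/c)² + (1·δa/a)²
  d term: (0.5×0.0871)² = 0.00190
  c term: (-1×0.116)² = 0.0134
  a term: (1×0.110)² = 0.0122
Total = 0.0274. Share from a = 0.0122/0.0274 = 0.444.

44.4%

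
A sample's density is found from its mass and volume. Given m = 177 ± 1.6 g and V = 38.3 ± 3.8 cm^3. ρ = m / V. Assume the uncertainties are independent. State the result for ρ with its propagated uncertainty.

ρ is a product of powers, so relative uncertainties combine in quadrature:
  (1·δm/m)² = (1×0.00904)² = 8.17e-05;  (-1·δV/V)² = (-1×0.0992)² = 0.00984
δρ/ρ = √(0.00993) = 0.0996
ρ = 4.62 g/cm^3, so δρ = 0.0996 × 4.62 = 0.460 g/cm^3.

4.62 ± 0.460 g/cm^3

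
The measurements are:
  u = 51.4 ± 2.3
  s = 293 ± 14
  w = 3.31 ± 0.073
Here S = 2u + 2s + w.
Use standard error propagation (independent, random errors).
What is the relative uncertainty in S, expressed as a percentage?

4.10%

Sums and differences: (δS)² = Σ (cᵢ δxᵢ)².
  (2·δu)² = 21.2;  (2·δs)² = 784;  (δw)² = 0.00533
δS = √(805) = 28.4
S = 692, so δS/S = 28.4/692 = 0.0410.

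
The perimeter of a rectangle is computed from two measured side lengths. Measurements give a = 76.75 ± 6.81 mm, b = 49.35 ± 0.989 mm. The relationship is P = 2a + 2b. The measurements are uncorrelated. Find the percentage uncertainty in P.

For a sum/difference, combine absolute errors in quadrature:
  (2·δa)² = 186;  (2·δb)² = 3.91
δP = √(189) = 13.8 mm
P = 252.2 mm, so δP/P = 13.8/252.2 = 0.0546.

5.46%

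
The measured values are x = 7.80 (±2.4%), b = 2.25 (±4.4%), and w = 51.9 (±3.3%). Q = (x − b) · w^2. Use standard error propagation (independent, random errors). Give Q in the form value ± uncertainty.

14900 ± 1140

Let u = x − b = 5.55. δu = √(δx² + δb²) = √(0.0350 + 0.00980) = 0.212, so δu/u = 0.0382.
Q is then a monomial in u, w:
δQ/Q = √((δu/u)² + (2·δw/w)²) = √(0.00146 + 0.00436) = 0.0762
Q = 14900, so δQ = 0.0762 × 14900 = 1140.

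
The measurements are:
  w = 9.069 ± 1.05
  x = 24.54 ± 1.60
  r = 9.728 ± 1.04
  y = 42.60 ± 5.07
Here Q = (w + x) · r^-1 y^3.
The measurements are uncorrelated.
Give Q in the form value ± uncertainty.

Let u = w + x = 33.61. δu = √(δw² + δx²) = √(1.10 + 2.56) = 1.91, so δu/u = 0.0569.
Q is then a monomial in u, r, y:
δQ/Q = √((δu/u)² + (-1·δr/r)² + (3·δy/y)²) = √(0.00324 + 0.0114 + 0.127) = 0.377
Q = 267100, so δQ = 0.377 × 267100 = 1.01e+05.

(2.671 ± 1.01) × 10^5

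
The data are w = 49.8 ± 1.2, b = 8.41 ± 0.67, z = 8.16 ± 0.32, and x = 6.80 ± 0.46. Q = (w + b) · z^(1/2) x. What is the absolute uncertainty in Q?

Let u = w + b = 58.2. δu = √(δw² + δb²) = √(1.44 + 0.449) = 1.37, so δu/u = 0.0236.
Q is then a monomial in u, z, x:
δQ/Q = √((δu/u)² + (½·δz/z)² + (1·δx/x)²) = √(0.000557 + 0.000384 + 0.00458) = 0.0743
Q = 1130, so δQ = 0.0743 × 1130 = 84.0.

84.0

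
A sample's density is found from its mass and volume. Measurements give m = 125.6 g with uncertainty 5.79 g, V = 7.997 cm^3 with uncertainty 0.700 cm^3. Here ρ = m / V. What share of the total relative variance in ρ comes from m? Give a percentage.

(δρ/ρ)² = (1·δm/m)² + (-1·δV/V)²
  m term: (1×0.0461)² = 0.00213
  V term: (-1×0.0875)² = 0.00766
Total = 0.00979. Share from m = 0.00213/0.00979 = 0.217.

21.7%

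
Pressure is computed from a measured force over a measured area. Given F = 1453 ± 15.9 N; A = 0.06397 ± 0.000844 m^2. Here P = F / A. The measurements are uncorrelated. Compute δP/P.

0.0171

Since P is a product/quotient, work with relative uncertainties:
  (1·δF/F)² = (1×0.0109)² = 0.000120;  (-1·δA/A)² = (-1×0.0132)² = 0.000174
δP/P = √(0.000294) = 0.0171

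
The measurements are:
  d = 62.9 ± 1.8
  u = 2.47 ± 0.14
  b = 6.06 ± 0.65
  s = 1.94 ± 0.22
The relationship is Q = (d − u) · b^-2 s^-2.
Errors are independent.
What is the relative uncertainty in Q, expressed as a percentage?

31.4%

Let w = d − u = 60.4. δw = √(δd² + δu²) = √(3.24 + 0.0196) = 1.81, so δw/w = 0.0299.
Q is then a monomial in w, b, s:
δQ/Q = √((δw/w)² + (-2·δb/b)² + (-2·δs/s)²) = √(0.000893 + 0.0460 + 0.0514) = 0.314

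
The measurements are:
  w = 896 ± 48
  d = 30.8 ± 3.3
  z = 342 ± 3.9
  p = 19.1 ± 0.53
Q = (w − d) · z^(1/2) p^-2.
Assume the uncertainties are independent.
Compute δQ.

Let u = w − d = 865. δu = √(δw² + δd²) = √(2300 + 10.9) = 48.1, so δu/u = 0.0556.
Q is then a monomial in u, z, p:
δQ/Q = √((δu/u)² + (½·δz/z)² + (-2·δp/p)²) = √(0.00309 + 3.25e-05 + 0.00308) = 0.0788
Q = 43.9, so δQ = 0.0788 × 43.9 = 3.45.

3.45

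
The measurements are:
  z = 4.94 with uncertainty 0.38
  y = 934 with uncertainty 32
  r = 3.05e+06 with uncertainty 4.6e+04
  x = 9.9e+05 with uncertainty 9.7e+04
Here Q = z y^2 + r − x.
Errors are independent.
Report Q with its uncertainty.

(6.37 ± 0.457) × 10^6

Let p = z·y^2 = 4.31e+06. δp/p = √((1·δz/z)² + (2·δy/y)²) = √(0.00592 + 0.00470) = 0.103, so δp = 4.44e+05.
Q = p + r − x: δQ = √(δp² + δr² + δx²) = √(1.97e+11 + 2.12e+09 + 9.41e+09) = 4.57e+05
Q = 6.37e+06.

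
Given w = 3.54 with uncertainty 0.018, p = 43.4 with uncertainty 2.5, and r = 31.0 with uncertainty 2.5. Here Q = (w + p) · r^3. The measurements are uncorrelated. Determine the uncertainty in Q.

3.46e+05

Let u = w + p = 46.9. δu = √(δw² + δp²) = √(0.000324 + 6.25) = 2.50, so δu/u = 0.0533.
Q is then a monomial in u, r:
δQ/Q = √((δu/u)² + (3·δr/r)²) = √(0.00284 + 0.0585) = 0.248
Q = 1.4e+06, so δQ = 0.248 × 1.4e+06 = 3.46e+05.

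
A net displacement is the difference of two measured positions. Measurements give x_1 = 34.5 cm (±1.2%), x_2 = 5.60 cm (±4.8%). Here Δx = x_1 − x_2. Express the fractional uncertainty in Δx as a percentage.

Each term contributes (cᵢ δxᵢ)² to (δΔx)²:
  (δx_1)² = 0.171;  (δx_2)² = 0.0723
δΔx = √(0.244) = 0.494 cm
Δx = 28.9 cm, so δΔx/Δx = 0.494/28.9 = 0.0171.

1.71%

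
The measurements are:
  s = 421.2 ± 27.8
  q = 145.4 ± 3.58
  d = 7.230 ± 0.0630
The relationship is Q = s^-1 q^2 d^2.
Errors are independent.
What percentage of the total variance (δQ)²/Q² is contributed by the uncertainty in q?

(δQ/Q)² = (-1·δs/s)² + (2·δq/q)² + (2·δd/d)²
  s term: (-1×0.0660)² = 0.00436
  q term: (2×0.0246)² = 0.00242
  d term: (2×0.00871)² = 0.000304
Total = 0.00708. Share from q = 0.00242/0.00708 = 0.342.

34.2%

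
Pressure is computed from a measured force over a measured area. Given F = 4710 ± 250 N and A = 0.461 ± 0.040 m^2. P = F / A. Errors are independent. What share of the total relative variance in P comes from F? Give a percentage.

27.2%

(δP/P)² = (1·δF/F)² + (-1·δA/A)²
  F term: (1×0.0531)² = 0.00282
  A term: (-1×0.0868)² = 0.00753
Total = 0.0103. Share from F = 0.00282/0.0103 = 0.272.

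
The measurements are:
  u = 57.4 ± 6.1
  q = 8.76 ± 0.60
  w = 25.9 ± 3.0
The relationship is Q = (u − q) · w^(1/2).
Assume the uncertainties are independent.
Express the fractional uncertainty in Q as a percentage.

13.9%

Let h = u − q = 48.6. δh = √(δu² + δq²) = √(37.2 + 0.360) = 6.13, so δh/h = 0.126.
Q is then a monomial in h, w:
δQ/Q = √((δh/h)² + (½·δw/w)²) = √(0.0159 + 0.00335) = 0.139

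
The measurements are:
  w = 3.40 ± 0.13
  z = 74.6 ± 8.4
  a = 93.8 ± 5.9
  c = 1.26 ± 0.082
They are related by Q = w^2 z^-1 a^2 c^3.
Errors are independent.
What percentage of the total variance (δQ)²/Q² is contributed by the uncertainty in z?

(δQ/Q)² = (2·δw/w)² + (-1·δz/z)² + (2·δa/a)² + (3·δc/c)²
  w term: (2×0.0382)² = 0.00585
  z term: (-1×0.113)² = 0.0127
  a term: (2×0.0629)² = 0.0158
  c term: (3×0.0651)² = 0.0381
Total = 0.0725. Share from z = 0.0127/0.0725 = 0.175.

17.5%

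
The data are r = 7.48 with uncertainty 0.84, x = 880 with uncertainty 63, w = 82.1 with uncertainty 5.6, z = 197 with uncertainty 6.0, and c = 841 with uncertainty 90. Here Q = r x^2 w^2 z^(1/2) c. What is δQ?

Q is a product of powers, so relative uncertainties combine in quadrature:
  (1·δr/r)² = (1×0.112)² = 0.0126;  (2·δx/x)² = (2×0.0716)² = 0.0205;  (2·δw/w)² = (2×0.0682)² = 0.0186;  (½·δz/z)² = (0.5×0.0305)² = 0.000232;  (1·δc/c)² = (1×0.107)² = 0.0115
δQ/Q = √(0.0634) = 0.252
Q = 4.61e+14, so δQ = 0.252 × 4.61e+14 = 1.16e+14.

1.16e+14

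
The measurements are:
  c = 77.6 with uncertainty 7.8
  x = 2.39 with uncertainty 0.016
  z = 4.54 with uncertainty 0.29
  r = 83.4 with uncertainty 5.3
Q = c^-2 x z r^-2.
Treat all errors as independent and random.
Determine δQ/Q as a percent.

Each factor contributes (exponent × relative error)² to (δQ/Q)²:
  (-2·δc/c)² = (-2×0.101)² = 0.0404;  (1·δx/x)² = (1×0.00669)² = 4.48e-05;  (1·δz/z)² = (1×0.0639)² = 0.00408;  (-2·δr/r)² = (-2×0.0635)² = 0.0162
δQ/Q = √(0.0607) = 0.246

24.6%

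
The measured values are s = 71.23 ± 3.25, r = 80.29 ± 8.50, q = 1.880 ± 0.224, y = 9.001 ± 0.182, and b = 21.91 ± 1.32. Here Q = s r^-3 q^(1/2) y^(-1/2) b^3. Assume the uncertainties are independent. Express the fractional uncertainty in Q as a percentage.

37.3%

For a monomial Q ∝ s, r^-3, q^(1/2), y^(-1/2), b^3, fractional errors add in quadrature:
  (1·δs/s)² = (1×0.0456)² = 0.00208;  (-3·δr/r)² = (-3×0.106)² = 0.101;  (½·δq/q)² = (0.5×0.119)² = 0.00355;  (−½·δy/y)² = (-0.5×0.0202)² = 0.000102;  (3·δb/b)² = (3×0.0602)² = 0.0327
δQ/Q = √(0.139) = 0.373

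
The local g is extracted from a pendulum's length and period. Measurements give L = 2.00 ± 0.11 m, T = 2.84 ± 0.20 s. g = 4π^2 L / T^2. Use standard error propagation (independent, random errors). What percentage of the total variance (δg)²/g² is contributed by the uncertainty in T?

86.8%

(δg/g)² = (1·δL/L)² + (-2·δT/T)²
  L term: (1×0.0550)² = 0.00302
  T term: (-2×0.0704)² = 0.0198
Total = 0.0229. Share from T = 0.0198/0.0229 = 0.868.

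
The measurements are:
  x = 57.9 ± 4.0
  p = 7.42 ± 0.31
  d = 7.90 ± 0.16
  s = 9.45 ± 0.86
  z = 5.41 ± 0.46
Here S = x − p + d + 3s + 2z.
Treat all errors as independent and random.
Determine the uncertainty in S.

Absolute uncertainties add in quadrature for a linear combination:
  (δx)² = 16.0;  (δp)² = 0.0961;  (δd)² = 0.0256;  (3·δs)² = 6.66;  (2·δz)² = 0.846
δS = √(23.6) = 4.86

4.86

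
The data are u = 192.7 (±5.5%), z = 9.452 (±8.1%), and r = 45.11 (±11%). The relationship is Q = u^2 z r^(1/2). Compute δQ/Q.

0.147

For a monomial Q ∝ u^2, z, r^(1/2), fractional errors add in quadrature:
  (2·δu/u)² = (2×0.0550)² = 0.0121;  (1·δz/z)² = (1×0.0810)² = 0.00656;  (½·δr/r)² = (0.5×0.110)² = 0.00303
δQ/Q = √(0.0217) = 0.147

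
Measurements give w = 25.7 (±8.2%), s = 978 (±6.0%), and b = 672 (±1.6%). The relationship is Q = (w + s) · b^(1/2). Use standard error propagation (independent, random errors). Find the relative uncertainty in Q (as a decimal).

0.0590

Let u = w + s = 1000. δu = √(δw² + δs²) = √(4.44 + 3440) = 58.7, so δu/u = 0.0585.
Q is then a monomial in u, b:
δQ/Q = √((δu/u)² + (½·δb/b)²) = √(0.00342 + 6.4e-05) = 0.0590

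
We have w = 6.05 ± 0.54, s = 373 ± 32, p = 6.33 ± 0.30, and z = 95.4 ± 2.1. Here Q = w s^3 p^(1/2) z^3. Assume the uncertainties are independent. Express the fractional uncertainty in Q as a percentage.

Q is a product of powers, so relative uncertainties combine in quadrature:
  (1·δw/w)² = (1×0.0893)² = 0.00797;  (3·δs/s)² = (3×0.0858)² = 0.0662;  (½·δp/p)² = (0.5×0.0474)² = 0.000562;  (3·δz/z)² = (3×0.0220)² = 0.00436
δQ/Q = √(0.0791) = 0.281

28.1%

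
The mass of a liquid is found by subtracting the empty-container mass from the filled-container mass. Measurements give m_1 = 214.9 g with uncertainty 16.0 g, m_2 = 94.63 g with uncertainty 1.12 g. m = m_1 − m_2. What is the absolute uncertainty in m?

16.0 g

Absolute uncertainties add in quadrature for a linear combination:
  (δm_1)² = 256;  (δm_2)² = 1.25
δm = √(257) = 16.0 g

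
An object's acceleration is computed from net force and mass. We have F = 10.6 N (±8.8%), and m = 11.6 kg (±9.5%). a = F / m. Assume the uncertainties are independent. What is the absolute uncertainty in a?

Each factor contributes (exponent × relative error)² to (δa/a)²:
  (1·δF/F)² = (1×0.0880)² = 0.00774;  (-1·δm/m)² = (-1×0.0950)² = 0.00902
δa/a = √(0.0168) = 0.129
a = 0.914 m/s^2, so δa = 0.129 × 0.914 = 0.118 m/s^2.

0.118 m/s^2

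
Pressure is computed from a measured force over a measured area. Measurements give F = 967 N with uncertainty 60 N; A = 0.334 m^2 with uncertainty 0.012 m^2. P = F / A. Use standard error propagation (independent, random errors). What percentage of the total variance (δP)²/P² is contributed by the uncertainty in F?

74.9%

(δP/P)² = (1·δF/F)² + (-1·δA/A)²
  F term: (1×0.0620)² = 0.00385
  A term: (-1×0.0359)² = 0.00129
Total = 0.00514. Share from F = 0.00385/0.00514 = 0.749.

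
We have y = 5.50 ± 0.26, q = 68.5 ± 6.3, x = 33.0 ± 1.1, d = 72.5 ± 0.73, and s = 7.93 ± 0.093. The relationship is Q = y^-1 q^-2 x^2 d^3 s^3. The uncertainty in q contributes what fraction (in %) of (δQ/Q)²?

(δQ/Q)² = (-1·δy/y)² + (-2·δq/q)² + (2·δx/x)² + (3·δd/d)² + (3·δs/s)²
  y term: (-1×0.0473)² = 0.00223
  q term: (-2×0.0920)² = 0.0338
  x term: (2×0.0333)² = 0.00444
  d term: (3×0.0101)² = 0.000912
  s term: (3×0.0117)² = 0.00124
Total = 0.0427. Share from q = 0.0338/0.0427 = 0.793.

79.3%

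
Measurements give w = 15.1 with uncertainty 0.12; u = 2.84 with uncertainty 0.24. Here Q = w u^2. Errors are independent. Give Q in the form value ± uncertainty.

Since Q is a product/quotient, work with relative uncertainties:
  (1·δw/w)² = (1×0.00795)² = 6.32e-05;  (2·δu/u)² = (2×0.0845)² = 0.0286
δQ/Q = √(0.0286) = 0.169
Q = 122, so δQ = 0.169 × 122 = 20.6.

122 ± 20.6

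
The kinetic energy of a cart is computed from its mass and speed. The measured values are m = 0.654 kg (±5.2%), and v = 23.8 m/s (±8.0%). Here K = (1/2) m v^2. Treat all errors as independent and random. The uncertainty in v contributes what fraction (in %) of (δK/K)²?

90.4%

(δK/K)² = (1·δm/m)² + (2·δv/v)²
  m term: (1×0.0520)² = 0.00270
  v term: (2×0.0800)² = 0.0256
Total = 0.0283. Share from v = 0.0256/0.0283 = 0.904.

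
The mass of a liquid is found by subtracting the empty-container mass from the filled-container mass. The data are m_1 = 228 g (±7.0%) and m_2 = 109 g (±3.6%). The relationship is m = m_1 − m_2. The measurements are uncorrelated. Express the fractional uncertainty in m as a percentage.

For a sum/difference, combine absolute errors in quadrature:
  (δm_1)² = 255;  (δm_2)² = 15.4
δm = √(270) = 16.4 g
m = 119 g, so δm/m = 16.4/119 = 0.138.

13.8%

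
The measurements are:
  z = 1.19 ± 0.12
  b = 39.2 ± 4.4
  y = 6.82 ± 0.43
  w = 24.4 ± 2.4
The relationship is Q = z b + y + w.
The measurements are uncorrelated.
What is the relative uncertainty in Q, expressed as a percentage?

Let p = z·b = 46.6. δp/p = √((1·δz/z)² + (1·δb/b)²) = √(0.0102 + 0.0126) = 0.151, so δp = 7.04.
Q = p + y + w: δQ = √(δp² + δy² + δw²) = √(49.5 + 0.185 + 5.76) = 7.45
Q = 77.9, so δQ/Q = 7.45/77.9 = 0.0957.

9.57%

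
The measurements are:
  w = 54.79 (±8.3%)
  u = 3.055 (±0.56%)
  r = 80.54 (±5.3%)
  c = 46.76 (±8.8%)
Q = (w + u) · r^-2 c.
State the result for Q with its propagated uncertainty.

0.4170 ± 0.0661

Let h = w + u = 57.84. δh = √(δw² + δu²) = √(20.7 + 0.000293) = 4.55, so δh/h = 0.0786.
Q is then a monomial in h, r, c:
δQ/Q = √((δh/h)² + (-2·δr/r)² + (1·δc/c)²) = √(0.00618 + 0.0112 + 0.00774) = 0.159
Q = 0.4170, so δQ = 0.159 × 0.4170 = 0.0661.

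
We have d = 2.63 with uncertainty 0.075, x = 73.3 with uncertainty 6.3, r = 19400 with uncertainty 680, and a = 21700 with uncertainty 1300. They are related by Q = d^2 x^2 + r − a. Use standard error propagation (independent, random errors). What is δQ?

Let p = d^2·x^2 = 37200. δp/p = √((2·δd/d)² + (2·δx/x)²) = √(0.00325 + 0.0295) = 0.181, so δp = 6730.
Q = p + r − a: δQ = √(δp² + δr² + δa²) = √(4.53e+07 + 4.62e+05 + 1.69e+06) = 6890

6890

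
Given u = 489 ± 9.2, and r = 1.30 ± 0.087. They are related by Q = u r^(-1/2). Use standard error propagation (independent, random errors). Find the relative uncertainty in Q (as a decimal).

0.0384

Since Q is a product/quotient, work with relative uncertainties:
  (1·δu/u)² = (1×0.0188)² = 0.000354;  (−½·δr/r)² = (-0.5×0.0669)² = 0.00112
δQ/Q = √(0.00147) = 0.0384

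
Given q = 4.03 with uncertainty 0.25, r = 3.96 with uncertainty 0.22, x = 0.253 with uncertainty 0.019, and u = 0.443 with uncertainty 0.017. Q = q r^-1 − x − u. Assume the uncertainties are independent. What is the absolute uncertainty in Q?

0.0885

Let p = q·r^-1 = 1.02. δp/p = √((1·δq/q)² + (-1·δr/r)²) = √(0.00385 + 0.00309) = 0.0833, so δp = 0.0847.
Q = p − x − u: δQ = √(δp² + δx² + δu²) = √(0.00718 + 0.000361 + 0.000289) = 0.0885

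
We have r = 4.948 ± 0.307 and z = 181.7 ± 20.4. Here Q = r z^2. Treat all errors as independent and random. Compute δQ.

Q is a product of powers, so relative uncertainties combine in quadrature:
  (1·δr/r)² = (1×0.0620)² = 0.00385;  (2·δz/z)² = (2×0.112)² = 0.0504
δQ/Q = √(0.0543) = 0.233
Q = 163400, so δQ = 0.233 × 163400 = 38100.

38100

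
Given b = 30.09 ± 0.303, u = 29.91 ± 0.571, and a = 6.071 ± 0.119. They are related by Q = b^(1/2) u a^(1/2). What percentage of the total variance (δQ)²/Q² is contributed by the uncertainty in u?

(δQ/Q)² = (½·δb/b)² + (1·δu/u)² + (½·δa/a)²
  b term: (0.5×0.0101)² = 2.54e-05
  u term: (1×0.0191)² = 0.000364
  a term: (0.5×0.0196)² = 9.61e-05
Total = 0.000486. Share from u = 0.000364/0.000486 = 0.750.

75.0%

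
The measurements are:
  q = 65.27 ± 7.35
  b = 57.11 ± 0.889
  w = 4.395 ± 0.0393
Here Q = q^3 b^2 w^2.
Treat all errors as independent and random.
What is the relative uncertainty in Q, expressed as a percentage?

Each factor contributes (exponent × relative error)² to (δQ/Q)²:
  (3·δq/q)² = (3×0.113)² = 0.114;  (2·δb/b)² = (2×0.0156)² = 0.000969;  (2·δw/w)² = (2×0.00894)² = 0.000320
δQ/Q = √(0.115) = 0.340

34.0%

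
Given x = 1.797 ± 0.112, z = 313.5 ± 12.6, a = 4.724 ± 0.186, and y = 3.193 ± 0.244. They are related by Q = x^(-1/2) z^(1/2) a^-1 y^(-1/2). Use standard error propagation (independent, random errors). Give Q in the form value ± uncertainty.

1.565 ± 0.104

Each factor contributes (exponent × relative error)² to (δQ/Q)²:
  (−½·δx/x)² = (-0.5×0.0623)² = 0.000971;  (½·δz/z)² = (0.5×0.0402)² = 0.000404;  (-1·δa/a)² = (-1×0.0394)² = 0.00155;  (−½·δy/y)² = (-0.5×0.0764)² = 0.00146
δQ/Q = √(0.00439) = 0.0662
Q = 1.565, so δQ = 0.0662 × 1.565 = 0.104.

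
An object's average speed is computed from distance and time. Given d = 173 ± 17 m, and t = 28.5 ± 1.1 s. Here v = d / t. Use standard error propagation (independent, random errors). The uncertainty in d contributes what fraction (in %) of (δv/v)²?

86.6%

(δv/v)² = (1·δd/d)² + (-1·δt/t)²
  d term: (1×0.0983)² = 0.00966
  t term: (-1×0.0386)² = 0.00149
Total = 0.0111. Share from d = 0.00966/0.0111 = 0.866.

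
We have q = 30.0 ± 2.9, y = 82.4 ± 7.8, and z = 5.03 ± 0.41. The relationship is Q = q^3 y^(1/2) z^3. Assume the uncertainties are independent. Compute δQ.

Relative error in a monomial: (δQ/Q)² = Σ (nᵢ · δxᵢ/xᵢ)².
  (3·δq/q)² = (3×0.0967)² = 0.0841;  (½·δy/y)² = (0.5×0.0947)² = 0.00224;  (3·δz/z)² = (3×0.0815)² = 0.0598
δQ/Q = √(0.146) = 0.382
Q = 3.12e+07, so δQ = 0.382 × 3.12e+07 = 1.19e+07.

1.19e+07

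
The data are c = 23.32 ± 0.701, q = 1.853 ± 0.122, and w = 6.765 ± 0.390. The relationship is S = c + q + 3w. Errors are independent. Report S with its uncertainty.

45.47 ± 1.37

For a sum/difference, combine absolute errors in quadrature:
  (δc)² = 0.491;  (δq)² = 0.0149;  (3·δw)² = 1.37
δS = √(1.88) = 1.37
S = 45.47.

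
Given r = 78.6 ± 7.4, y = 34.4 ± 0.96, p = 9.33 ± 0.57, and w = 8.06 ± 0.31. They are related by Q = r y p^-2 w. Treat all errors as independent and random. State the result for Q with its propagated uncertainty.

Q is a product of powers, so relative uncertainties combine in quadrature:
  (1·δr/r)² = (1×0.0941)² = 0.00886;  (1·δy/y)² = (1×0.0279)² = 0.000779;  (-2·δp/p)² = (-2×0.0611)² = 0.0149;  (1·δw/w)² = (1×0.0385)² = 0.00148
δQ/Q = √(0.0261) = 0.161
Q = 250, so δQ = 0.161 × 250 = 40.4.

250 ± 40.4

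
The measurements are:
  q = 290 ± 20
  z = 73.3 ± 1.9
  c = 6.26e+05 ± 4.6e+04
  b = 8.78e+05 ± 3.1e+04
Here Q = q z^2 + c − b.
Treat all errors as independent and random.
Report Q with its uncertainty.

(1.31 ± 0.145) × 10^6

Let p = q·z^2 = 1.56e+06. δp/p = √((1·δq/q)² + (2·δz/z)²) = √(0.00476 + 0.00269) = 0.0863, so δp = 1.34e+05.
Q = p + c − b: δQ = √(δp² + δc² + δb²) = √(1.81e+10 + 2.12e+09 + 9.61e+08) = 1.45e+05
Q = 1.31e+06.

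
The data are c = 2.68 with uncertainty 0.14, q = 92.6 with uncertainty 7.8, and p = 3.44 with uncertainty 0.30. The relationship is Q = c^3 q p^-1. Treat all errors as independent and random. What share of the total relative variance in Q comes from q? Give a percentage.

18.1%

(δQ/Q)² = (3·δc/c)² + (1·δq/q)² + (-1·δp/p)²
  c term: (3×0.0522)² = 0.0246
  q term: (1×0.0842)² = 0.00710
  p term: (-1×0.0872)² = 0.00761
Total = 0.0393. Share from q = 0.00710/0.0393 = 0.181.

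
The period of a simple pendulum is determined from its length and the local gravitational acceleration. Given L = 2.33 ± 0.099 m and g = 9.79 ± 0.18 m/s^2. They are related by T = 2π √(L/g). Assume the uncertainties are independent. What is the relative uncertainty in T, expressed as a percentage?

2.31%

Products/powers → add relative errors in quadrature, weighted by exponent:
  (½·δL/L)² = (0.5×0.0425)² = 0.000451;  (−½·δg/g)² = (-0.5×0.0184)² = 8.45e-05
δT/T = √(0.000536) = 0.0231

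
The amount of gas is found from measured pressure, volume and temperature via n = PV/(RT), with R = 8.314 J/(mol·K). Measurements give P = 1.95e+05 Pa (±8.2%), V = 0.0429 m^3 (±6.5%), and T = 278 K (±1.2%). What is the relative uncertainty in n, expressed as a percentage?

10.5%

For a monomial n ∝ P, V, T^-1, fractional errors add in quadrature:
  (1·δP/P)² = (1×0.0820)² = 0.00672;  (1·δV/V)² = (1×0.0650)² = 0.00423;  (-1·δT/T)² = (-1×0.0120)² = 0.000144
δn/n = √(0.0111) = 0.105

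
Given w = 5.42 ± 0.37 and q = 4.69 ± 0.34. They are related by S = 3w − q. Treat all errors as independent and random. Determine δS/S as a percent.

10.0%

Sums and differences: (δS)² = Σ (cᵢ δxᵢ)².
  (3·δw)² = 1.23;  (δq)² = 0.116
δS = √(1.35) = 1.16
S = 11.6, so δS/S = 1.16/11.6 = 0.100.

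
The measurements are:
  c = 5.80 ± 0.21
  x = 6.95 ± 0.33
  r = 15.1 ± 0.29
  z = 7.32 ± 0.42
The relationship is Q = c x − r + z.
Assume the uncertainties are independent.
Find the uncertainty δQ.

Let p = c·x = 40.3. δp/p = √((1·δc/c)² + (1·δx/x)²) = √(0.00131 + 0.00225) = 0.0597, so δp = 2.41.
Q = p − r + z: δQ = √(δp² + δr² + δz²) = √(5.79 + 0.0841 + 0.176) = 2.46

2.46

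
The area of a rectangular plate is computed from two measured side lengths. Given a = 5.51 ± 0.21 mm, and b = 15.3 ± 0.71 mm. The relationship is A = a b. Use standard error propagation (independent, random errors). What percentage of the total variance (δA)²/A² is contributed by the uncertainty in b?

59.7%

(δA/A)² = (1·δa/a)² + (1·δb/b)²
  a term: (1×0.0381)² = 0.00145
  b term: (1×0.0464)² = 0.00215
Total = 0.00361. Share from b = 0.00215/0.00361 = 0.597.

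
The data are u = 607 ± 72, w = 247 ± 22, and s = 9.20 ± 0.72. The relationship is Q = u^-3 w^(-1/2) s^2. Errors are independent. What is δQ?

9.42e-09

For a monomial Q ∝ u^-3, w^(-1/2), s^2, fractional errors add in quadrature:
  (-3·δu/u)² = (-3×0.119)² = 0.127;  (−½·δw/w)² = (-0.5×0.0891)² = 0.00198;  (2·δs/s)² = (2×0.0783)² = 0.0245
δQ/Q = √(0.153) = 0.391
Q = 2.41e-08, so δQ = 0.391 × 2.41e-08 = 9.42e-09.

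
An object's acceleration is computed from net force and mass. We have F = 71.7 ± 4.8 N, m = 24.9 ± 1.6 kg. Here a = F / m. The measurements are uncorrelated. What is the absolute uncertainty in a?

0.267 m/s^2

Each factor contributes (exponent × relative error)² to (δa/a)²:
  (1·δF/F)² = (1×0.0669)² = 0.00448;  (-1·δm/m)² = (-1×0.0643)² = 0.00413
δa/a = √(0.00861) = 0.0928
a = 2.88 m/s^2, so δa = 0.0928 × 2.88 = 0.267 m/s^2.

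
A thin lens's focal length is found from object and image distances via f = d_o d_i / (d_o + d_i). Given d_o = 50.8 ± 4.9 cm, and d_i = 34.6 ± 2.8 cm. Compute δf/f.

0.0620

∂f/∂d_o = (d_i/(d_o+d_i))² = 0.164;  ∂f/∂d_i = (d_o/(d_o+d_i))² = 0.354
δf = √((∂f/∂d_o · δd_o)² + (∂f/∂d_i · δd_i)²) = √(0.647 + 0.982) = 1.28 cm
f = 20.6 cm, so δf/f = 1.28/20.6 = 0.0620.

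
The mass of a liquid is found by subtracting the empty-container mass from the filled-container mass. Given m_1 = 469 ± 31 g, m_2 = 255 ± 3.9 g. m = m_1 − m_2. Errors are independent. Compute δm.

Sums and differences: (δm)² = Σ (cᵢ δxᵢ)².
  (δm_1)² = 961;  (δm_2)² = 15.2
δm = √(976) = 31.2 g

31.2 g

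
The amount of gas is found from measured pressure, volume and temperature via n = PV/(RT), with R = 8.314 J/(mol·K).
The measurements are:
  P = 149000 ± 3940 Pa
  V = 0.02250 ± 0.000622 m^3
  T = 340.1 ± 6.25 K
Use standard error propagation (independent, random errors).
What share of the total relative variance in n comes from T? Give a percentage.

18.7%

(δn/n)² = (1·δP/P)² + (1·δV/V)² + (-1·δT/T)²
  P term: (1×0.0264)² = 0.000699
  V term: (1×0.0276)² = 0.000764
  T term: (-1×0.0184)² = 0.000338
Total = 0.00180. Share from T = 0.000338/0.00180 = 0.187.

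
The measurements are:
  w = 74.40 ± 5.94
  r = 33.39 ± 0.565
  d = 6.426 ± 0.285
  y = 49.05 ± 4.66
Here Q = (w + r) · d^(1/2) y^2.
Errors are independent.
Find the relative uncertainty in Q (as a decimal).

Let u = w + r = 107.8. δu = √(δw² + δr²) = √(35.3 + 0.319) = 5.97, so δu/u = 0.0554.
Q is then a monomial in u, d, y:
δQ/Q = √((δu/u)² + (½·δd/d)² + (2·δy/y)²) = √(0.00306 + 0.000492 + 0.0361) = 0.199

0.199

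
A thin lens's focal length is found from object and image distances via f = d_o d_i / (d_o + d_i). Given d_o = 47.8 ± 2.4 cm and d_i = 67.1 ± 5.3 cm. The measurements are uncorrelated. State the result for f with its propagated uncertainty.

∂f/∂d_o = (d_i/(d_o+d_i))² = 0.341;  ∂f/∂d_i = (d_o/(d_o+d_i))² = 0.173
δf = √((∂f/∂d_o · δd_o)² + (∂f/∂d_i · δd_i)²) = √(0.670 + 0.841) = 1.23 cm
f = 27.9 cm.

27.9 ± 1.23 cm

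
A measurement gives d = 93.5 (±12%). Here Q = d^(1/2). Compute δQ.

Q ∝ d^(1/2), so δQ/Q = |½| · δd/d = 0.5 × 0.120 = 0.0600.
Q = 9.67, so δQ = 0.0600 × 9.67 = 0.580.

0.580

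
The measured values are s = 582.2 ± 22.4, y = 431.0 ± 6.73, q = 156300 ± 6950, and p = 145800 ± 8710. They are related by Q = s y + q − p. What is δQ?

Let w = s·y = 250900. δw/w = √((1·δs/s)² + (1·δy/y)²) = √(0.00148 + 0.000244) = 0.0415, so δw = 10400.
Q = w + q − p: δQ = √(δw² + δq² + δp²) = √(1.09e+08 + 4.83e+07 + 7.59e+07) = 15300

15300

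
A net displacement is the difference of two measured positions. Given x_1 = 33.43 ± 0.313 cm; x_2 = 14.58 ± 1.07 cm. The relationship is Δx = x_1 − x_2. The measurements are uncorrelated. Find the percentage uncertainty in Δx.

Each term contributes (cᵢ δxᵢ)² to (δΔx)²:
  (δx_1)² = 0.0980;  (δx_2)² = 1.14
δΔx = √(1.24) = 1.11 cm
Δx = 18.85 cm, so δΔx/Δx = 1.11/18.85 = 0.0591.

5.91%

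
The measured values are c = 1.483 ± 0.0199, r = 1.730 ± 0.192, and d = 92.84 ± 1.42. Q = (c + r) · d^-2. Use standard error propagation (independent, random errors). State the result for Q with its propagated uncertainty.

Let u = c + r = 3.213. δu = √(δc² + δr²) = √(0.000396 + 0.0369) = 0.193, so δu/u = 0.0601.
Q is then a monomial in u, d:
δQ/Q = √((δu/u)² + (-2·δd/d)²) = √(0.00361 + 0.000936) = 0.0674
Q = 0.0003728, so δQ = 0.0674 × 0.0003728 = 2.51e-05.

(3.728 ± 0.251) × 10^-4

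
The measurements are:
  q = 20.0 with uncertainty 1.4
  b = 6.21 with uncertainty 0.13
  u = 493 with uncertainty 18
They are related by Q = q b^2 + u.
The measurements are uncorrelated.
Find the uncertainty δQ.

Let p = q·b^2 = 771. δp/p = √((1·δq/q)² + (2·δb/b)²) = √(0.00490 + 0.00175) = 0.0816, so δp = 62.9.
Q = p + u: δQ = √(δp² + δu²) = √(3960 + 324) = 65.4

65.4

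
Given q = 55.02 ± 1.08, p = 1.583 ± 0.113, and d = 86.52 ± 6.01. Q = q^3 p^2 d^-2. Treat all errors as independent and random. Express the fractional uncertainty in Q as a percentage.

Q is a product of powers, so relative uncertainties combine in quadrature:
  (3·δq/q)² = (3×0.0196)² = 0.00347;  (2·δp/p)² = (2×0.0714)² = 0.0204;  (-2·δd/d)² = (-2×0.0695)² = 0.0193
δQ/Q = √(0.0432) = 0.208

20.8%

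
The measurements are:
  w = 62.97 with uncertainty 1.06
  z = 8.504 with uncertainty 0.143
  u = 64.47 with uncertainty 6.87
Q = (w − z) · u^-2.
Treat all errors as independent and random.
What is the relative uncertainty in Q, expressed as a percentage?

21.4%

Let h = w − z = 54.47. δh = √(δw² + δz²) = √(1.12 + 0.0204) = 1.07, so δh/h = 0.0196.
Q is then a monomial in h, u:
δQ/Q = √((δh/h)² + (-2·δu/u)²) = √(0.000386 + 0.0454) = 0.214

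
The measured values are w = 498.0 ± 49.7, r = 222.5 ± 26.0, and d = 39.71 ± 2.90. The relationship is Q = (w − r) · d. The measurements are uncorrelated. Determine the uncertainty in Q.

2370

Let u = w − r = 275.5. δu = √(δw² + δr²) = √(2470 + 676) = 56.1, so δu/u = 0.204.
Q is then a monomial in u, d:
δQ/Q = √((δu/u)² + (1·δd/d)²) = √(0.0415 + 0.00533) = 0.216
Q = 10940, so δQ = 0.216 × 10940 = 2370.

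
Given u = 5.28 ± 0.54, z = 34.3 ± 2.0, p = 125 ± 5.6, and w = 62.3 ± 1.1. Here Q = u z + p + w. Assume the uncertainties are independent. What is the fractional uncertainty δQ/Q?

0.0599

Let h = u·z = 181. δh/h = √((1·δu/u)² + (1·δz/z)²) = √(0.0105 + 0.00340) = 0.118, so δh = 21.3.
Q = h + p + w: δQ = √(δh² + δp² + δw²) = √(455 + 31.4 + 1.21) = 22.1
Q = 368, so δQ/Q = 22.1/368 = 0.0599.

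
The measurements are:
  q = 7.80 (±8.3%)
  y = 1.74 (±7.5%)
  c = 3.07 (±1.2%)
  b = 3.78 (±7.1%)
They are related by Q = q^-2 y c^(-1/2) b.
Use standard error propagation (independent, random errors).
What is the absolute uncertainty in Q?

For a monomial Q ∝ q^-2, y, c^(-1/2), b, fractional errors add in quadrature:
  (-2·δq/q)² = (-2×0.0830)² = 0.0276;  (1·δy/y)² = (1×0.0750)² = 0.00562;  (−½·δc/c)² = (-0.5×0.0120)² = 3.6e-05;  (1·δb/b)² = (1×0.0710)² = 0.00504
δQ/Q = √(0.0383) = 0.196
Q = 0.0617, so δQ = 0.196 × 0.0617 = 0.0121.

0.0121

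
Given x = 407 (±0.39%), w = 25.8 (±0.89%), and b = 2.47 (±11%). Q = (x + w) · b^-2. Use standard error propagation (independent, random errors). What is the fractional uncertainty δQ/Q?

Let u = x + w = 433. δu = √(δx² + δw²) = √(2.52 + 0.0527) = 1.60, so δu/u = 0.00371.
Q is then a monomial in u, b:
δQ/Q = √((δu/u)² + (-2·δb/b)²) = √(1.37e-05 + 0.0484) = 0.220

0.220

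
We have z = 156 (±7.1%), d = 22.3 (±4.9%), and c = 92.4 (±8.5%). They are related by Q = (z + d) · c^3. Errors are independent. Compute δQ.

3.69e+07

Let u = z + d = 178. δu = √(δz² + δd²) = √(123 + 1.19) = 11.1, so δu/u = 0.0624.
Q is then a monomial in u, c:
δQ/Q = √((δu/u)² + (3·δc/c)²) = √(0.00390 + 0.0650) = 0.263
Q = 1.41e+08, so δQ = 0.263 × 1.41e+08 = 3.69e+07.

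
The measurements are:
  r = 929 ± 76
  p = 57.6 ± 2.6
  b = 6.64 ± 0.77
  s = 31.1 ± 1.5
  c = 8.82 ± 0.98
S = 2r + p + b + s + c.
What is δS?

152

Absolute uncertainties add in quadrature for a linear combination:
  (2·δr)² = 23100;  (δp)² = 6.76;  (δb)² = 0.593;  (δs)² = 2.25;  (δc)² = 0.960
δS = √(23100) = 152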